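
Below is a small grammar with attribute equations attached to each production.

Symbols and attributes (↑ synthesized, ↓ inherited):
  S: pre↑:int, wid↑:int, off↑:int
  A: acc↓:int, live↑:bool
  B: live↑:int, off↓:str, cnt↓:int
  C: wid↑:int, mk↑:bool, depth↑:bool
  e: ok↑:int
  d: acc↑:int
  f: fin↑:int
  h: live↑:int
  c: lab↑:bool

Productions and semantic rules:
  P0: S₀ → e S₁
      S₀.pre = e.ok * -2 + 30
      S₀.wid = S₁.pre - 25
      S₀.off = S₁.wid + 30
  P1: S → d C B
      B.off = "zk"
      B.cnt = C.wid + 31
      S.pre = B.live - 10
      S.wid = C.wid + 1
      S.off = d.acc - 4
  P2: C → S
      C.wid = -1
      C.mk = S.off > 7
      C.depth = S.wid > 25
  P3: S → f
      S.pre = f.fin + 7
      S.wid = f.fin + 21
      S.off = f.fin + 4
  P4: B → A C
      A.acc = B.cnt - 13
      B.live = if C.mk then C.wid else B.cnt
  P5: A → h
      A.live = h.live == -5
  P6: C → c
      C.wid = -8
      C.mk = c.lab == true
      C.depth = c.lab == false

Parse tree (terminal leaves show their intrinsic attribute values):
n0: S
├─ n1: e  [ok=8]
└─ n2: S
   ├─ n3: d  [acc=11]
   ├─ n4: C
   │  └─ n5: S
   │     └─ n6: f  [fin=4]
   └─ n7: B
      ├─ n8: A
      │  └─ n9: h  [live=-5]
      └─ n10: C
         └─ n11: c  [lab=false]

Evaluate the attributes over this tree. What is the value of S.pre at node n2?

1. n1.ok = 8  [terminal]
2. n3.acc = 11  [terminal]
3. n6.fin = 4  [terminal]
4. n5.pre = 11  [f.fin + 7]
5. n5.wid = 25  [f.fin + 21]
6. n5.off = 8  [f.fin + 4]
7. n4.wid = -1  [-1]
8. n4.mk = true  [S.off > 7]
9. n4.depth = false  [S.wid > 25]
10. n7.off = "zk"  ["zk"]
11. n7.cnt = 30  [C.wid + 31]
12. n8.acc = 17  [B.cnt - 13]
13. n9.live = -5  [terminal]
14. n8.live = true  [h.live == -5]
15. n11.lab = false  [terminal]
16. n10.wid = -8  [-8]
17. n10.mk = false  [c.lab == true]
18. n10.depth = true  [c.lab == false]
19. n7.live = 30  [if C.mk then C.wid else B.cnt]
20. n2.pre = 20  [B.live - 10]
21. n2.wid = 0  [C.wid + 1]
22. n2.off = 7  [d.acc - 4]
23. n0.pre = 14  [e.ok * -2 + 30]
24. n0.wid = -5  [S₁.pre - 25]
25. n0.off = 30  [S₁.wid + 30]

20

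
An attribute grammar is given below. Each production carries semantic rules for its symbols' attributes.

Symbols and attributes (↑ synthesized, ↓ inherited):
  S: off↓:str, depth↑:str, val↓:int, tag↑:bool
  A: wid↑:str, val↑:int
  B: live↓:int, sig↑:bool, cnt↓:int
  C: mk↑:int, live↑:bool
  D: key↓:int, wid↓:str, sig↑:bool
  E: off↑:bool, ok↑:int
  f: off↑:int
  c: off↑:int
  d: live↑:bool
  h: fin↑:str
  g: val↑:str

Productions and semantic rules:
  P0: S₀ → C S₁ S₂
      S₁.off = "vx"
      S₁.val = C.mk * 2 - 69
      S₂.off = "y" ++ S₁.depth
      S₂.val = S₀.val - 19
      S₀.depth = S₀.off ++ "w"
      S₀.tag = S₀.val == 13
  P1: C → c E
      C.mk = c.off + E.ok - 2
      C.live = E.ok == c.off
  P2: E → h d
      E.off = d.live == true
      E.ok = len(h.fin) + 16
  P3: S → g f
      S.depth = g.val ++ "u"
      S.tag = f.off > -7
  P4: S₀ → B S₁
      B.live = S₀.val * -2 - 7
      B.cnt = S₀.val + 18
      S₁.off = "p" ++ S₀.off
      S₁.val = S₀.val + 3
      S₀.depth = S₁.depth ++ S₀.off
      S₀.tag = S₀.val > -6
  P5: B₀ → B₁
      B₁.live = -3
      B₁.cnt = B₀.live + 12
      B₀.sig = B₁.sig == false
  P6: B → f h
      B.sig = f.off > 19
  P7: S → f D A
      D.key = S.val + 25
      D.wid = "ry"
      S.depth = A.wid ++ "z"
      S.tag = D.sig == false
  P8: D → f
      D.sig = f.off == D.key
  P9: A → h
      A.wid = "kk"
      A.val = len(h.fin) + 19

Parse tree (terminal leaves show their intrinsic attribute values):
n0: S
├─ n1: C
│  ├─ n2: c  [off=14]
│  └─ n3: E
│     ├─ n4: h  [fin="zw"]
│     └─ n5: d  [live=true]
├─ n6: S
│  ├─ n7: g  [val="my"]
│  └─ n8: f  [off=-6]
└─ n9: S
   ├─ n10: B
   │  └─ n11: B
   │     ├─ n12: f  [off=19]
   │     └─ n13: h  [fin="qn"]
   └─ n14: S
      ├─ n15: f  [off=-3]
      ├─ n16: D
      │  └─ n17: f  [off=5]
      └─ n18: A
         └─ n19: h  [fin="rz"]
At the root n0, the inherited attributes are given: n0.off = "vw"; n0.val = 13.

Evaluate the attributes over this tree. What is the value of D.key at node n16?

22

1. n0.off = "vw"  [given at root]
2. n0.val = 13  [given at root]
3. n2.off = 14  [terminal]
4. n4.fin = "zw"  [terminal]
5. n5.live = true  [terminal]
6. n3.off = true  [d.live == true]
7. n3.ok = 18  [len(h.fin) + 16]
8. n1.mk = 30  [c.off + E.ok - 2]
9. n1.live = false  [E.ok == c.off]
10. n6.off = "vx"  ["vx"]
11. n6.val = -9  [C.mk * 2 - 69]
12. n7.val = "my"  [terminal]
13. n8.off = -6  [terminal]
14. n6.depth = "myu"  [g.val ++ "u"]
15. n6.tag = true  [f.off > -7]
16. n9.off = "ymyu"  ["y" ++ S₁.depth]
17. n9.val = -6  [S₀.val - 19]
18. n10.live = 5  [S₀.val * -2 - 7]
19. n10.cnt = 12  [S₀.val + 18]
20. n11.live = -3  [-3]
21. n11.cnt = 17  [B₀.live + 12]
22. n12.off = 19  [terminal]
23. n13.fin = "qn"  [terminal]
24. n11.sig = false  [f.off > 19]
25. n10.sig = true  [B₁.sig == false]
26. n14.off = "pymyu"  ["p" ++ S₀.off]
27. n14.val = -3  [S₀.val + 3]
28. n15.off = -3  [terminal]
29. n16.key = 22  [S.val + 25]
30. n16.wid = "ry"  ["ry"]
31. n17.off = 5  [terminal]
32. n16.sig = false  [f.off == D.key]
33. n19.fin = "rz"  [terminal]
34. n18.wid = "kk"  ["kk"]
35. n18.val = 21  [len(h.fin) + 19]
36. n14.depth = "kkz"  [A.wid ++ "z"]
37. n14.tag = true  [D.sig == false]
38. n9.depth = "kkzymyu"  [S₁.depth ++ S₀.off]
39. n9.tag = false  [S₀.val > -6]
40. n0.depth = "vww"  [S₀.off ++ "w"]
41. n0.tag = true  [S₀.val == 13]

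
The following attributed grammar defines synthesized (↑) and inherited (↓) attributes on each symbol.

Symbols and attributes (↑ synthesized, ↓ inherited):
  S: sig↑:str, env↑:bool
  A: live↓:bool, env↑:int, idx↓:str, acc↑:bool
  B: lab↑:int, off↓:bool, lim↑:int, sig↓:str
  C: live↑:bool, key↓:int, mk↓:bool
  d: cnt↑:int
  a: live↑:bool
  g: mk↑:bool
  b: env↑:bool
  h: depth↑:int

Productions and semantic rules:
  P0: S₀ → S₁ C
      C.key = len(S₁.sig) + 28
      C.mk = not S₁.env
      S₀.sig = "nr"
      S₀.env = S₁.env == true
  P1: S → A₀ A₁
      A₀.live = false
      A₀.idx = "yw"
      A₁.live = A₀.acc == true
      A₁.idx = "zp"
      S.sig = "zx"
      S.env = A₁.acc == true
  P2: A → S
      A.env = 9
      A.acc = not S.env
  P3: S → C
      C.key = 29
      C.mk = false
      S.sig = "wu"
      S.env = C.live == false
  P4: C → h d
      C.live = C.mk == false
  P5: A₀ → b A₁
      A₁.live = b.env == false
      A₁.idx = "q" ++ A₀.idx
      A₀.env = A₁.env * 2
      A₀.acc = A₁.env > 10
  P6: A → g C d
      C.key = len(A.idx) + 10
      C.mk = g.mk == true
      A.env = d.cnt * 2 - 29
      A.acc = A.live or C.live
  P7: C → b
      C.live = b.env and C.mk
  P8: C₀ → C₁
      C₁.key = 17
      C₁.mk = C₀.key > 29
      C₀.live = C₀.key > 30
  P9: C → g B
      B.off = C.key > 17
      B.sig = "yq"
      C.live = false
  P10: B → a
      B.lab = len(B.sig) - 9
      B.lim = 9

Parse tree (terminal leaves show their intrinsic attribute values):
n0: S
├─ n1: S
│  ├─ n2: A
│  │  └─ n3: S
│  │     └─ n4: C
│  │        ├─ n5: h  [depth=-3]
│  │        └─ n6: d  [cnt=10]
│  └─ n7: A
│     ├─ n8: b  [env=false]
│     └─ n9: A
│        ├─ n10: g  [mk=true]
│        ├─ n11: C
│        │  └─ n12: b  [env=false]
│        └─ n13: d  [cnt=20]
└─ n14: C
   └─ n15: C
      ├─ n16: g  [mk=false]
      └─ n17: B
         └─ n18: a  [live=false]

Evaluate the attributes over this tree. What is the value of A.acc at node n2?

true

1. n2.live = false  [false]
2. n2.idx = "yw"  ["yw"]
3. n4.key = 29  [29]
4. n4.mk = false  [false]
5. n5.depth = -3  [terminal]
6. n6.cnt = 10  [terminal]
7. n4.live = true  [C.mk == false]
8. n3.sig = "wu"  ["wu"]
9. n3.env = false  [C.live == false]
10. n2.env = 9  [9]
11. n2.acc = true  [not S.env]
12. n7.live = true  [A₀.acc == true]
13. n7.idx = "zp"  ["zp"]
14. n8.env = false  [terminal]
15. n9.live = true  [b.env == false]
16. n9.idx = "qzp"  ["q" ++ A₀.idx]
17. n10.mk = true  [terminal]
18. n11.key = 13  [len(A.idx) + 10]
19. n11.mk = true  [g.mk == true]
20. n12.env = false  [terminal]
21. n11.live = false  [b.env and C.mk]
22. n13.cnt = 20  [terminal]
23. n9.env = 11  [d.cnt * 2 - 29]
24. n9.acc = true  [A.live or C.live]
25. n7.env = 22  [A₁.env * 2]
26. n7.acc = true  [A₁.env > 10]
27. n1.sig = "zx"  ["zx"]
28. n1.env = true  [A₁.acc == true]
29. n14.key = 30  [len(S₁.sig) + 28]
30. n14.mk = false  [not S₁.env]
31. n15.key = 17  [17]
32. n15.mk = true  [C₀.key > 29]
33. n16.mk = false  [terminal]
34. n17.off = false  [C.key > 17]
35. n17.sig = "yq"  ["yq"]
36. n18.live = false  [terminal]
37. n17.lab = -7  [len(B.sig) - 9]
38. n17.lim = 9  [9]
39. n15.live = false  [false]
40. n14.live = false  [C₀.key > 30]
41. n0.sig = "nr"  ["nr"]
42. n0.env = true  [S₁.env == true]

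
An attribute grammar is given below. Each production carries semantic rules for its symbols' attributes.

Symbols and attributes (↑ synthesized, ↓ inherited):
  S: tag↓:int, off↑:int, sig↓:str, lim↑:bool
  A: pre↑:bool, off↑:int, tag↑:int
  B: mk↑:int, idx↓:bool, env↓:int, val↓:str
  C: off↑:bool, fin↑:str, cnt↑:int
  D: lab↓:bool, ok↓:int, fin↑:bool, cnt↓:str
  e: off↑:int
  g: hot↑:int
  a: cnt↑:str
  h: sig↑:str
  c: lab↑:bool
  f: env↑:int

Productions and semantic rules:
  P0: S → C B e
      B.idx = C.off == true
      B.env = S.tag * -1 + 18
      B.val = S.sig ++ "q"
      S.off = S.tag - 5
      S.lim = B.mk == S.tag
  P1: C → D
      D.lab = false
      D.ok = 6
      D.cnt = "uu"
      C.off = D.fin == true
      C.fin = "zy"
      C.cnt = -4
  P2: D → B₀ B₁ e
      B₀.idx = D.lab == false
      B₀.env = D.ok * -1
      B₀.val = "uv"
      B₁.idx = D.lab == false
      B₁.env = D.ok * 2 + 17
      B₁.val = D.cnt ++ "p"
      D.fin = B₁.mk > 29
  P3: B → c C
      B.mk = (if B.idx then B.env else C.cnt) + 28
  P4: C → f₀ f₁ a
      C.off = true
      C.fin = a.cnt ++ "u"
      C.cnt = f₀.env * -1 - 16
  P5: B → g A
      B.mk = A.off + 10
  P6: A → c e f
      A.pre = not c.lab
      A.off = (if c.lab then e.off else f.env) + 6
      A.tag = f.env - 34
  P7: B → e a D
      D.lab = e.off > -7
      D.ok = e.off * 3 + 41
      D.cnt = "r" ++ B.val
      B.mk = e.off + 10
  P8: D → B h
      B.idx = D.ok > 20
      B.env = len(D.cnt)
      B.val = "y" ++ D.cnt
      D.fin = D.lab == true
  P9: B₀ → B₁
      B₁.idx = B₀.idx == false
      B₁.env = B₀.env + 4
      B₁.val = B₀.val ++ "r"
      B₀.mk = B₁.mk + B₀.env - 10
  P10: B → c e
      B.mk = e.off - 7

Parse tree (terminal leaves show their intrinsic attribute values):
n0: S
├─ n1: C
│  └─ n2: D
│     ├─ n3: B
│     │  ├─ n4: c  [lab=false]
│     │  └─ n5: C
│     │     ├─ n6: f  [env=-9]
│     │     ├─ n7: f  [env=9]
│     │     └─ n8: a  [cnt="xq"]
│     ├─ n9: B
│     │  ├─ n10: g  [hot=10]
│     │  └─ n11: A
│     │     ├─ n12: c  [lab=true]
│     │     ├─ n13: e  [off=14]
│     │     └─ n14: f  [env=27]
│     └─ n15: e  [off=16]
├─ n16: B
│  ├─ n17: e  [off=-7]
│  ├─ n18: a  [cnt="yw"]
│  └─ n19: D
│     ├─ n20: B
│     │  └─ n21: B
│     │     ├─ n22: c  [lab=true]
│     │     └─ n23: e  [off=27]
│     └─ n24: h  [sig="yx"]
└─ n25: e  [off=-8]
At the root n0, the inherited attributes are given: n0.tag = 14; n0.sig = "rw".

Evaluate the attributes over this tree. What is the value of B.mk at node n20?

14

1. n0.tag = 14  [given at root]
2. n0.sig = "rw"  [given at root]
3. n2.lab = false  [false]
4. n2.ok = 6  [6]
5. n2.cnt = "uu"  ["uu"]
6. n3.idx = true  [D.lab == false]
7. n3.env = -6  [D.ok * -1]
8. n3.val = "uv"  ["uv"]
9. n4.lab = false  [terminal]
10. n6.env = -9  [terminal]
11. n7.env = 9  [terminal]
12. n8.cnt = "xq"  [terminal]
13. n5.off = true  [true]
14. n5.fin = "xqu"  [a.cnt ++ "u"]
15. n5.cnt = -7  [f₀.env * -1 - 16]
16. n3.mk = 22  [(if B.idx then B.env else C.cnt) + 28]
17. n9.idx = true  [D.lab == false]
18. n9.env = 29  [D.ok * 2 + 17]
19. n9.val = "uup"  [D.cnt ++ "p"]
20. n10.hot = 10  [terminal]
21. n12.lab = true  [terminal]
22. n13.off = 14  [terminal]
23. n14.env = 27  [terminal]
24. n11.pre = false  [not c.lab]
25. n11.off = 20  [(if c.lab then e.off else f.env) + 6]
26. n11.tag = -7  [f.env - 34]
27. n9.mk = 30  [A.off + 10]
28. n15.off = 16  [terminal]
29. n2.fin = true  [B₁.mk > 29]
30. n1.off = true  [D.fin == true]
31. n1.fin = "zy"  ["zy"]
32. n1.cnt = -4  [-4]
33. n16.idx = true  [C.off == true]
34. n16.env = 4  [S.tag * -1 + 18]
35. n16.val = "rwq"  [S.sig ++ "q"]
36. n17.off = -7  [terminal]
37. n18.cnt = "yw"  [terminal]
38. n19.lab = false  [e.off > -7]
39. n19.ok = 20  [e.off * 3 + 41]
40. n19.cnt = "rrwq"  ["r" ++ B.val]
41. n20.idx = false  [D.ok > 20]
42. n20.env = 4  [len(D.cnt)]
43. n20.val = "yrrwq"  ["y" ++ D.cnt]
44. n21.idx = true  [B₀.idx == false]
45. n21.env = 8  [B₀.env + 4]
46. n21.val = "yrrwqr"  [B₀.val ++ "r"]
47. n22.lab = true  [terminal]
48. n23.off = 27  [terminal]
49. n21.mk = 20  [e.off - 7]
50. n20.mk = 14  [B₁.mk + B₀.env - 10]
51. n24.sig = "yx"  [terminal]
52. n19.fin = false  [D.lab == true]
53. n16.mk = 3  [e.off + 10]
54. n25.off = -8  [terminal]
55. n0.off = 9  [S.tag - 5]
56. n0.lim = false  [B.mk == S.tag]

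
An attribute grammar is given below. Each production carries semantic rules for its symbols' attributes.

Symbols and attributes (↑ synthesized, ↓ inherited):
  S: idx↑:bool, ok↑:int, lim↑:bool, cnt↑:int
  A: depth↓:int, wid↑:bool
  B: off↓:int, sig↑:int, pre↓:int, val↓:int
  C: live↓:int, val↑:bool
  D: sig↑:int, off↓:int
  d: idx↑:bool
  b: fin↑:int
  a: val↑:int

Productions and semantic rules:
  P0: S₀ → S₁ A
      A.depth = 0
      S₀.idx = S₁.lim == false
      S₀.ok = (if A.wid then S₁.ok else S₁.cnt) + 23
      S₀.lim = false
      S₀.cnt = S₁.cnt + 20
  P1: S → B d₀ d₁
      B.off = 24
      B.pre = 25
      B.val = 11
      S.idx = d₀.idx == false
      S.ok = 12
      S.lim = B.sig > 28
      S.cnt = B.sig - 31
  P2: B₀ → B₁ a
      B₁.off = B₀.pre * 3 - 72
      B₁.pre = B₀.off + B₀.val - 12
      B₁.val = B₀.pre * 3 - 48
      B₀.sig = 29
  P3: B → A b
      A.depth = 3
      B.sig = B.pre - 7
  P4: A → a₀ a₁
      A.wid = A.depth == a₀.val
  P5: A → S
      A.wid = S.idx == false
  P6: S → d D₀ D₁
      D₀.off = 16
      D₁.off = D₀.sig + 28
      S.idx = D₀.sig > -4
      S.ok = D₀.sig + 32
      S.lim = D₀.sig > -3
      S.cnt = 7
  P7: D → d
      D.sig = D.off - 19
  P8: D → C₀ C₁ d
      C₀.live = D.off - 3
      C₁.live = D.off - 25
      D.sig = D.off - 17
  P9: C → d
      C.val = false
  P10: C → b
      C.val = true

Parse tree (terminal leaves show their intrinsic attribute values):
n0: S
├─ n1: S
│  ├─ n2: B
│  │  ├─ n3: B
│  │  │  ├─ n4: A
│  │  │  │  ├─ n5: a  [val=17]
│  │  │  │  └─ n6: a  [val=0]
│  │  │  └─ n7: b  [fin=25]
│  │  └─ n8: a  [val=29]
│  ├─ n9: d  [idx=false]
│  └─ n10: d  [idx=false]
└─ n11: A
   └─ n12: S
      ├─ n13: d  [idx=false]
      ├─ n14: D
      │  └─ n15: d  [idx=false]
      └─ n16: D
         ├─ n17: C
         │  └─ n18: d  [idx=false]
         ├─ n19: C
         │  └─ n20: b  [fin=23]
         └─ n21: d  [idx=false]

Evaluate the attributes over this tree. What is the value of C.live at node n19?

1. n2.off = 24  [24]
2. n2.pre = 25  [25]
3. n2.val = 11  [11]
4. n3.off = 3  [B₀.pre * 3 - 72]
5. n3.pre = 23  [B₀.off + B₀.val - 12]
6. n3.val = 27  [B₀.pre * 3 - 48]
7. n4.depth = 3  [3]
8. n5.val = 17  [terminal]
9. n6.val = 0  [terminal]
10. n4.wid = false  [A.depth == a₀.val]
11. n7.fin = 25  [terminal]
12. n3.sig = 16  [B.pre - 7]
13. n8.val = 29  [terminal]
14. n2.sig = 29  [29]
15. n9.idx = false  [terminal]
16. n10.idx = false  [terminal]
17. n1.idx = true  [d₀.idx == false]
18. n1.ok = 12  [12]
19. n1.lim = true  [B.sig > 28]
20. n1.cnt = -2  [B.sig - 31]
21. n11.depth = 0  [0]
22. n13.idx = false  [terminal]
23. n14.off = 16  [16]
24. n15.idx = false  [terminal]
25. n14.sig = -3  [D.off - 19]
26. n16.off = 25  [D₀.sig + 28]
27. n17.live = 22  [D.off - 3]
28. n18.idx = false  [terminal]
29. n17.val = false  [false]
30. n19.live = 0  [D.off - 25]
31. n20.fin = 23  [terminal]
32. n19.val = true  [true]
33. n21.idx = false  [terminal]
34. n16.sig = 8  [D.off - 17]
35. n12.idx = true  [D₀.sig > -4]
36. n12.ok = 29  [D₀.sig + 32]
37. n12.lim = false  [D₀.sig > -3]
38. n12.cnt = 7  [7]
39. n11.wid = false  [S.idx == false]
40. n0.idx = false  [S₁.lim == false]
41. n0.ok = 21  [(if A.wid then S₁.ok else S₁.cnt) + 23]
42. n0.lim = false  [false]
43. n0.cnt = 18  [S₁.cnt + 20]

0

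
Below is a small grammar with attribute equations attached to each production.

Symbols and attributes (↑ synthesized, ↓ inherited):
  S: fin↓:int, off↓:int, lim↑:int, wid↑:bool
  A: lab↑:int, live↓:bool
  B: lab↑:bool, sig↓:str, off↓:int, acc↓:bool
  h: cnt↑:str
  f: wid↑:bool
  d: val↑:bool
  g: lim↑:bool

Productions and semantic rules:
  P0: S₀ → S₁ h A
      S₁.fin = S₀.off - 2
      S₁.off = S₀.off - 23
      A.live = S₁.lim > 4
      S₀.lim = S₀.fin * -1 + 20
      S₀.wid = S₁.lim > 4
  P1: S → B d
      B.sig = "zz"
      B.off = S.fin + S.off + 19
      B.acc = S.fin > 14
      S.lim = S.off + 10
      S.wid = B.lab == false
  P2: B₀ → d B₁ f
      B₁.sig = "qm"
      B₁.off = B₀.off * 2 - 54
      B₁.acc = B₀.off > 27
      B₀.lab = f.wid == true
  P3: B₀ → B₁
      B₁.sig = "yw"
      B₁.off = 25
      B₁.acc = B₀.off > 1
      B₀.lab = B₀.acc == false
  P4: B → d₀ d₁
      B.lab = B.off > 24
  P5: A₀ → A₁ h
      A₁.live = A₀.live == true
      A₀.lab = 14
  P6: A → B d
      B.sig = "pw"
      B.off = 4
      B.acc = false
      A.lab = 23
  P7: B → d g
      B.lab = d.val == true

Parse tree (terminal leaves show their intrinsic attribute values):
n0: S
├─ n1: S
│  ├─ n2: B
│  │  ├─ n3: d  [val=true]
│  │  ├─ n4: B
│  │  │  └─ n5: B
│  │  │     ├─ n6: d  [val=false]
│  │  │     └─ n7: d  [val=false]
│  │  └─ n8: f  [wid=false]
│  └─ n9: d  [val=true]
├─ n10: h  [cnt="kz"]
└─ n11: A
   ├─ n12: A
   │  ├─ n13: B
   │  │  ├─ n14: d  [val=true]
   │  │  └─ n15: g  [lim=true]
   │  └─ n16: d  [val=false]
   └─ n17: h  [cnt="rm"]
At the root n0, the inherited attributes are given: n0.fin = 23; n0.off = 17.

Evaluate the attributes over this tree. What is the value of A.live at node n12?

1. n0.fin = 23  [given at root]
2. n0.off = 17  [given at root]
3. n1.fin = 15  [S₀.off - 2]
4. n1.off = -6  [S₀.off - 23]
5. n2.sig = "zz"  ["zz"]
6. n2.off = 28  [S.fin + S.off + 19]
7. n2.acc = true  [S.fin > 14]
8. n3.val = true  [terminal]
9. n4.sig = "qm"  ["qm"]
10. n4.off = 2  [B₀.off * 2 - 54]
11. n4.acc = true  [B₀.off > 27]
12. n5.sig = "yw"  ["yw"]
13. n5.off = 25  [25]
14. n5.acc = true  [B₀.off > 1]
15. n6.val = false  [terminal]
16. n7.val = false  [terminal]
17. n5.lab = true  [B.off > 24]
18. n4.lab = false  [B₀.acc == false]
19. n8.wid = false  [terminal]
20. n2.lab = false  [f.wid == true]
21. n9.val = true  [terminal]
22. n1.lim = 4  [S.off + 10]
23. n1.wid = true  [B.lab == false]
24. n10.cnt = "kz"  [terminal]
25. n11.live = false  [S₁.lim > 4]
26. n12.live = false  [A₀.live == true]
27. n13.sig = "pw"  ["pw"]
28. n13.off = 4  [4]
29. n13.acc = false  [false]
30. n14.val = true  [terminal]
31. n15.lim = true  [terminal]
32. n13.lab = true  [d.val == true]
33. n16.val = false  [terminal]
34. n12.lab = 23  [23]
35. n17.cnt = "rm"  [terminal]
36. n11.lab = 14  [14]
37. n0.lim = -3  [S₀.fin * -1 + 20]
38. n0.wid = false  [S₁.lim > 4]

false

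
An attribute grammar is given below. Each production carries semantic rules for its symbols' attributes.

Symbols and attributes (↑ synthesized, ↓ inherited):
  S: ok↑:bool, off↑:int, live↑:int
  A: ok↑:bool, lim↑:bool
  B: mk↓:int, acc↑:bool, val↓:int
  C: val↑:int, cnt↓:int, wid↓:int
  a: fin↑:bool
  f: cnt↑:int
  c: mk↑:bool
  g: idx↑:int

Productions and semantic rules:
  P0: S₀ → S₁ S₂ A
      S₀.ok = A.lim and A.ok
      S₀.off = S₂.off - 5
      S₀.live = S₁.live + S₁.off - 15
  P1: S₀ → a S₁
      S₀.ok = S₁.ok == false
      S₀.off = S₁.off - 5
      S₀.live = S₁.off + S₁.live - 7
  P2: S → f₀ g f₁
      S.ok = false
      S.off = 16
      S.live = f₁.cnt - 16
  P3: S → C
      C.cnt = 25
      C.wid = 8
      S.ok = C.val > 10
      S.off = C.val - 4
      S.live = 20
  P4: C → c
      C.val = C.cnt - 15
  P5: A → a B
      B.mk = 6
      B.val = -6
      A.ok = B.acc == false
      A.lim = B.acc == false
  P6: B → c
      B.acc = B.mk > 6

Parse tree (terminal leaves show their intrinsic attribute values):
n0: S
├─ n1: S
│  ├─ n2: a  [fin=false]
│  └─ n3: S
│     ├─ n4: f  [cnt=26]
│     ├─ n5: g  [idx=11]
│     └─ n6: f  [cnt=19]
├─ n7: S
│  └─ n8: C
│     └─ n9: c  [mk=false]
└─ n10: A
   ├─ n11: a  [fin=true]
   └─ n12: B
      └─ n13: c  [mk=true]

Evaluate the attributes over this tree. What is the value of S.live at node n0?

8

1. n2.fin = false  [terminal]
2. n4.cnt = 26  [terminal]
3. n5.idx = 11  [terminal]
4. n6.cnt = 19  [terminal]
5. n3.ok = false  [false]
6. n3.off = 16  [16]
7. n3.live = 3  [f₁.cnt - 16]
8. n1.ok = true  [S₁.ok == false]
9. n1.off = 11  [S₁.off - 5]
10. n1.live = 12  [S₁.off + S₁.live - 7]
11. n8.cnt = 25  [25]
12. n8.wid = 8  [8]
13. n9.mk = false  [terminal]
14. n8.val = 10  [C.cnt - 15]
15. n7.ok = false  [C.val > 10]
16. n7.off = 6  [C.val - 4]
17. n7.live = 20  [20]
18. n11.fin = true  [terminal]
19. n12.mk = 6  [6]
20. n12.val = -6  [-6]
21. n13.mk = true  [terminal]
22. n12.acc = false  [B.mk > 6]
23. n10.ok = true  [B.acc == false]
24. n10.lim = true  [B.acc == false]
25. n0.ok = true  [A.lim and A.ok]
26. n0.off = 1  [S₂.off - 5]
27. n0.live = 8  [S₁.live + S₁.off - 15]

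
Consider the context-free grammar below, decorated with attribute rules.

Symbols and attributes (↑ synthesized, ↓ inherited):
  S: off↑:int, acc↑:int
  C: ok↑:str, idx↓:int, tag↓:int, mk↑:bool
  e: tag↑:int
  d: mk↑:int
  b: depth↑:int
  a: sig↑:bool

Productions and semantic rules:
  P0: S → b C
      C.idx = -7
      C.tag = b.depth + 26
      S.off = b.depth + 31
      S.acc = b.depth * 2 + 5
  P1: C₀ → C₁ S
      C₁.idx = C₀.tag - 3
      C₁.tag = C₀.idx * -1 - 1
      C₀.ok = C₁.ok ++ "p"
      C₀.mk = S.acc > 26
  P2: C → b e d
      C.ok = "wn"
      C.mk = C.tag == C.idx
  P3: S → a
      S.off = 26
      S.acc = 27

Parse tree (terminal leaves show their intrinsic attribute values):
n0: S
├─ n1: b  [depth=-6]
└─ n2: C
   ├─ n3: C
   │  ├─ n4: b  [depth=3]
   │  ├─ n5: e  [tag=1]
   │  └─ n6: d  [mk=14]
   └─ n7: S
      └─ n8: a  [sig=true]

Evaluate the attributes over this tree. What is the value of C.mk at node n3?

1. n1.depth = -6  [terminal]
2. n2.idx = -7  [-7]
3. n2.tag = 20  [b.depth + 26]
4. n3.idx = 17  [C₀.tag - 3]
5. n3.tag = 6  [C₀.idx * -1 - 1]
6. n4.depth = 3  [terminal]
7. n5.tag = 1  [terminal]
8. n6.mk = 14  [terminal]
9. n3.ok = "wn"  ["wn"]
10. n3.mk = false  [C.tag == C.idx]
11. n8.sig = true  [terminal]
12. n7.off = 26  [26]
13. n7.acc = 27  [27]
14. n2.ok = "wnp"  [C₁.ok ++ "p"]
15. n2.mk = true  [S.acc > 26]
16. n0.off = 25  [b.depth + 31]
17. n0.acc = -7  [b.depth * 2 + 5]

false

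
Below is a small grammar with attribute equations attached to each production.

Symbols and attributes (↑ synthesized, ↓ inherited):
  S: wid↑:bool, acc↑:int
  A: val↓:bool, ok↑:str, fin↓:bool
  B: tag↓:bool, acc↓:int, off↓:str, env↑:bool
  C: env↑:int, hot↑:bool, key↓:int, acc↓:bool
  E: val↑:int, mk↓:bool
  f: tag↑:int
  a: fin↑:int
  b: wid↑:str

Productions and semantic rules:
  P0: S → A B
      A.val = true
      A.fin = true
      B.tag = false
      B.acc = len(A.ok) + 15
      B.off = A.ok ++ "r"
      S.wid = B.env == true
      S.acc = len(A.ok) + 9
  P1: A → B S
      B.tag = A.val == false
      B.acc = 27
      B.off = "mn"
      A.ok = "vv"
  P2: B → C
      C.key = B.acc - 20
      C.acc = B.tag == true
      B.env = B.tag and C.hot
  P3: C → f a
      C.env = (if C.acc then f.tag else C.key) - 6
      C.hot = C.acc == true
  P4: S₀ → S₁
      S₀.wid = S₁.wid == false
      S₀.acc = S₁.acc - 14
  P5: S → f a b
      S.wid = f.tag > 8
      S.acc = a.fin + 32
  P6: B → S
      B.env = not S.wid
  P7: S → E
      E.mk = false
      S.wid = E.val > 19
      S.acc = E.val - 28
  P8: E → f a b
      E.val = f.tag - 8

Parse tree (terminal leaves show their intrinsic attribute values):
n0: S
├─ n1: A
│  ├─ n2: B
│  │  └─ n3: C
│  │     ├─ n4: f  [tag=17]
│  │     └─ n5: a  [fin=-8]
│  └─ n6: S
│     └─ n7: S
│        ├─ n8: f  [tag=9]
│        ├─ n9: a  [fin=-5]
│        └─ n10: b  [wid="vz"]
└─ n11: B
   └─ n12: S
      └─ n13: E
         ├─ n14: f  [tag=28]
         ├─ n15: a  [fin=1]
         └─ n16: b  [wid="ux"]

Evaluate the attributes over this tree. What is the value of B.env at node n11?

false

1. n1.val = true  [true]
2. n1.fin = true  [true]
3. n2.tag = false  [A.val == false]
4. n2.acc = 27  [27]
5. n2.off = "mn"  ["mn"]
6. n3.key = 7  [B.acc - 20]
7. n3.acc = false  [B.tag == true]
8. n4.tag = 17  [terminal]
9. n5.fin = -8  [terminal]
10. n3.env = 1  [(if C.acc then f.tag else C.key) - 6]
11. n3.hot = false  [C.acc == true]
12. n2.env = false  [B.tag and C.hot]
13. n8.tag = 9  [terminal]
14. n9.fin = -5  [terminal]
15. n10.wid = "vz"  [terminal]
16. n7.wid = true  [f.tag > 8]
17. n7.acc = 27  [a.fin + 32]
18. n6.wid = false  [S₁.wid == false]
19. n6.acc = 13  [S₁.acc - 14]
20. n1.ok = "vv"  ["vv"]
21. n11.tag = false  [false]
22. n11.acc = 17  [len(A.ok) + 15]
23. n11.off = "vvr"  [A.ok ++ "r"]
24. n13.mk = false  [false]
25. n14.tag = 28  [terminal]
26. n15.fin = 1  [terminal]
27. n16.wid = "ux"  [terminal]
28. n13.val = 20  [f.tag - 8]
29. n12.wid = true  [E.val > 19]
30. n12.acc = -8  [E.val - 28]
31. n11.env = false  [not S.wid]
32. n0.wid = false  [B.env == true]
33. n0.acc = 11  [len(A.ok) + 9]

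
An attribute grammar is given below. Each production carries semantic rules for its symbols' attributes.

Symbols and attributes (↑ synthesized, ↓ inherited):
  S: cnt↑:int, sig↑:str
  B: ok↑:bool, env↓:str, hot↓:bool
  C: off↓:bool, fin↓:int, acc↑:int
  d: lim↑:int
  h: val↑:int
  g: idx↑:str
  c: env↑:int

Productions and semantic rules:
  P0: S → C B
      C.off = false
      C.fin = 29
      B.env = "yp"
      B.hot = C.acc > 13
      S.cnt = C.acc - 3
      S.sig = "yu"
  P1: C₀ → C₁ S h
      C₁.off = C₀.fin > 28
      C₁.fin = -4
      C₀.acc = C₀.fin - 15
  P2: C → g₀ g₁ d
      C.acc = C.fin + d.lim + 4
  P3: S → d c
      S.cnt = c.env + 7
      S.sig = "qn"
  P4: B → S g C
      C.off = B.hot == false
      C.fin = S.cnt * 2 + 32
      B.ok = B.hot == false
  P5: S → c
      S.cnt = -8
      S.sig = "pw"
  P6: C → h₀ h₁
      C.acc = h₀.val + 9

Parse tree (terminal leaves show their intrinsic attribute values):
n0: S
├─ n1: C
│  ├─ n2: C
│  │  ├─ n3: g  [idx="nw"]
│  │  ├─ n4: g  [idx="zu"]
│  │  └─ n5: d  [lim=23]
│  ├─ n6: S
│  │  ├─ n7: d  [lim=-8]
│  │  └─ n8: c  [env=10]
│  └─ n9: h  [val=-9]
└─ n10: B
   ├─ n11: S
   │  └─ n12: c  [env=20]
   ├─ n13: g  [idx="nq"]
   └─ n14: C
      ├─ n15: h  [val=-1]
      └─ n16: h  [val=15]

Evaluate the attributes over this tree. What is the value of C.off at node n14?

false

1. n1.off = false  [false]
2. n1.fin = 29  [29]
3. n2.off = true  [C₀.fin > 28]
4. n2.fin = -4  [-4]
5. n3.idx = "nw"  [terminal]
6. n4.idx = "zu"  [terminal]
7. n5.lim = 23  [terminal]
8. n2.acc = 23  [C.fin + d.lim + 4]
9. n7.lim = -8  [terminal]
10. n8.env = 10  [terminal]
11. n6.cnt = 17  [c.env + 7]
12. n6.sig = "qn"  ["qn"]
13. n9.val = -9  [terminal]
14. n1.acc = 14  [C₀.fin - 15]
15. n10.env = "yp"  ["yp"]
16. n10.hot = true  [C.acc > 13]
17. n12.env = 20  [terminal]
18. n11.cnt = -8  [-8]
19. n11.sig = "pw"  ["pw"]
20. n13.idx = "nq"  [terminal]
21. n14.off = false  [B.hot == false]
22. n14.fin = 16  [S.cnt * 2 + 32]
23. n15.val = -1  [terminal]
24. n16.val = 15  [terminal]
25. n14.acc = 8  [h₀.val + 9]
26. n10.ok = false  [B.hot == false]
27. n0.cnt = 11  [C.acc - 3]
28. n0.sig = "yu"  ["yu"]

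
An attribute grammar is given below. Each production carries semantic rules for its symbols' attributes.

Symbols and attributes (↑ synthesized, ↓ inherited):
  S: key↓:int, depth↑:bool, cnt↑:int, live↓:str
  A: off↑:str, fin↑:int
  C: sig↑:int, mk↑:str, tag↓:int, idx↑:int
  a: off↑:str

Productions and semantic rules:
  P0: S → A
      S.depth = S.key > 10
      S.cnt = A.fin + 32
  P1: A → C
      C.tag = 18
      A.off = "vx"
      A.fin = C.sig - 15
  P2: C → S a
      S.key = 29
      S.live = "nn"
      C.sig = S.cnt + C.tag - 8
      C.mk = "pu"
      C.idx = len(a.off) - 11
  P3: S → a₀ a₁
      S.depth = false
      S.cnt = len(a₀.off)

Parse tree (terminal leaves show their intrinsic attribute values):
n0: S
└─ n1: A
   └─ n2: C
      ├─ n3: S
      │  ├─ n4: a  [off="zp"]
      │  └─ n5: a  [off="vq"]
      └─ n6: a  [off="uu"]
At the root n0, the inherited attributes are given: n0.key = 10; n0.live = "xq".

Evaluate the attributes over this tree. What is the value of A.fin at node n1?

-3

1. n0.key = 10  [given at root]
2. n0.live = "xq"  [given at root]
3. n2.tag = 18  [18]
4. n3.key = 29  [29]
5. n3.live = "nn"  ["nn"]
6. n4.off = "zp"  [terminal]
7. n5.off = "vq"  [terminal]
8. n3.depth = false  [false]
9. n3.cnt = 2  [len(a₀.off)]
10. n6.off = "uu"  [terminal]
11. n2.sig = 12  [S.cnt + C.tag - 8]
12. n2.mk = "pu"  ["pu"]
13. n2.idx = -9  [len(a.off) - 11]
14. n1.off = "vx"  ["vx"]
15. n1.fin = -3  [C.sig - 15]
16. n0.depth = false  [S.key > 10]
17. n0.cnt = 29  [A.fin + 32]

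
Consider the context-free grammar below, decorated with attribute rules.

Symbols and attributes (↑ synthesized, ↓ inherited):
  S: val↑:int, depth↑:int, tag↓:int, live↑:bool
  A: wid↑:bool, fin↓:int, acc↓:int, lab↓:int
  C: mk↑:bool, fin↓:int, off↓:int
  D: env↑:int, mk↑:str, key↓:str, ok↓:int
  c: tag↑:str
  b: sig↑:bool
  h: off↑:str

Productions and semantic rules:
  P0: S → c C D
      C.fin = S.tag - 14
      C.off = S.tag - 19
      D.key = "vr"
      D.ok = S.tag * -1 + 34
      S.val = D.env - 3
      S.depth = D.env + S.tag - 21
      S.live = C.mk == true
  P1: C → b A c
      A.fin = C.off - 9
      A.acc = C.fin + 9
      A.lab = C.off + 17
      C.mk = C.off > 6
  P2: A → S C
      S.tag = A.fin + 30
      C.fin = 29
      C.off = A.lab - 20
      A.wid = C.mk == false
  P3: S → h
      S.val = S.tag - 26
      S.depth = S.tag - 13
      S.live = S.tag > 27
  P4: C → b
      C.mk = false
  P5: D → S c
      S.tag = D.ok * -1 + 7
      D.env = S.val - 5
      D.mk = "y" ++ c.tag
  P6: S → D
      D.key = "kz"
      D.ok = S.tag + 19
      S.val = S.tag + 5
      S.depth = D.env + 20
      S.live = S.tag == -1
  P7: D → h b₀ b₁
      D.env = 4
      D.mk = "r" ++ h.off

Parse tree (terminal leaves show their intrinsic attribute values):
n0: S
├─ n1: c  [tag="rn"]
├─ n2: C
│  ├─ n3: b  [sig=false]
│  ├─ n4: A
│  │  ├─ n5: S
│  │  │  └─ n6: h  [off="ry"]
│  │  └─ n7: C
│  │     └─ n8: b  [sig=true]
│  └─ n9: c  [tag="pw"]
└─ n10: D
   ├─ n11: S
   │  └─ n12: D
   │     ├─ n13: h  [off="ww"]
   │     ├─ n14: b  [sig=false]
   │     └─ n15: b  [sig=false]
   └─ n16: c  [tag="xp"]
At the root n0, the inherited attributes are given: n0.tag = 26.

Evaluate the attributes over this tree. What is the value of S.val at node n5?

1. n0.tag = 26  [given at root]
2. n1.tag = "rn"  [terminal]
3. n2.fin = 12  [S.tag - 14]
4. n2.off = 7  [S.tag - 19]
5. n3.sig = false  [terminal]
6. n4.fin = -2  [C.off - 9]
7. n4.acc = 21  [C.fin + 9]
8. n4.lab = 24  [C.off + 17]
9. n5.tag = 28  [A.fin + 30]
10. n6.off = "ry"  [terminal]
11. n5.val = 2  [S.tag - 26]
12. n5.depth = 15  [S.tag - 13]
13. n5.live = true  [S.tag > 27]
14. n7.fin = 29  [29]
15. n7.off = 4  [A.lab - 20]
16. n8.sig = true  [terminal]
17. n7.mk = false  [false]
18. n4.wid = true  [C.mk == false]
19. n9.tag = "pw"  [terminal]
20. n2.mk = true  [C.off > 6]
21. n10.key = "vr"  ["vr"]
22. n10.ok = 8  [S.tag * -1 + 34]
23. n11.tag = -1  [D.ok * -1 + 7]
24. n12.key = "kz"  ["kz"]
25. n12.ok = 18  [S.tag + 19]
26. n13.off = "ww"  [terminal]
27. n14.sig = false  [terminal]
28. n15.sig = false  [terminal]
29. n12.env = 4  [4]
30. n12.mk = "rww"  ["r" ++ h.off]
31. n11.val = 4  [S.tag + 5]
32. n11.depth = 24  [D.env + 20]
33. n11.live = true  [S.tag == -1]
34. n16.tag = "xp"  [terminal]
35. n10.env = -1  [S.val - 5]
36. n10.mk = "yxp"  ["y" ++ c.tag]
37. n0.val = -4  [D.env - 3]
38. n0.depth = 4  [D.env + S.tag - 21]
39. n0.live = true  [C.mk == true]

2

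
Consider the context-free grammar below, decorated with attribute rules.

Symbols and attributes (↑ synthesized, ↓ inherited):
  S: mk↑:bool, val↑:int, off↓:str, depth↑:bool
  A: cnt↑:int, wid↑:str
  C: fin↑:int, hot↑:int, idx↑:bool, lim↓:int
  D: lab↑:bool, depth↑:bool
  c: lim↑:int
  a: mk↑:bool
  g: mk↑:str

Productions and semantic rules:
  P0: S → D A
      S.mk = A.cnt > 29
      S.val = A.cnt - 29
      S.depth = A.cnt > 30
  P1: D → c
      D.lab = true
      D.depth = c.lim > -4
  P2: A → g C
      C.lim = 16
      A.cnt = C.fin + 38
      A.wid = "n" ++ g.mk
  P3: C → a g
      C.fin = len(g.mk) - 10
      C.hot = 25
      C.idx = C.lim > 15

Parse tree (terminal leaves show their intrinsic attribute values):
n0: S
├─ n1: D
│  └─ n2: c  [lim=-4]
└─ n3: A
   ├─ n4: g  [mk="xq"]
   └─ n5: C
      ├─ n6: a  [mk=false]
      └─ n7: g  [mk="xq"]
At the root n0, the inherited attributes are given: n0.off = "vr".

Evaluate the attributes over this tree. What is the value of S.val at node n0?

1. n0.off = "vr"  [given at root]
2. n2.lim = -4  [terminal]
3. n1.lab = true  [true]
4. n1.depth = false  [c.lim > -4]
5. n4.mk = "xq"  [terminal]
6. n5.lim = 16  [16]
7. n6.mk = false  [terminal]
8. n7.mk = "xq"  [terminal]
9. n5.fin = -8  [len(g.mk) - 10]
10. n5.hot = 25  [25]
11. n5.idx = true  [C.lim > 15]
12. n3.cnt = 30  [C.fin + 38]
13. n3.wid = "nxq"  ["n" ++ g.mk]
14. n0.mk = true  [A.cnt > 29]
15. n0.val = 1  [A.cnt - 29]
16. n0.depth = false  [A.cnt > 30]

1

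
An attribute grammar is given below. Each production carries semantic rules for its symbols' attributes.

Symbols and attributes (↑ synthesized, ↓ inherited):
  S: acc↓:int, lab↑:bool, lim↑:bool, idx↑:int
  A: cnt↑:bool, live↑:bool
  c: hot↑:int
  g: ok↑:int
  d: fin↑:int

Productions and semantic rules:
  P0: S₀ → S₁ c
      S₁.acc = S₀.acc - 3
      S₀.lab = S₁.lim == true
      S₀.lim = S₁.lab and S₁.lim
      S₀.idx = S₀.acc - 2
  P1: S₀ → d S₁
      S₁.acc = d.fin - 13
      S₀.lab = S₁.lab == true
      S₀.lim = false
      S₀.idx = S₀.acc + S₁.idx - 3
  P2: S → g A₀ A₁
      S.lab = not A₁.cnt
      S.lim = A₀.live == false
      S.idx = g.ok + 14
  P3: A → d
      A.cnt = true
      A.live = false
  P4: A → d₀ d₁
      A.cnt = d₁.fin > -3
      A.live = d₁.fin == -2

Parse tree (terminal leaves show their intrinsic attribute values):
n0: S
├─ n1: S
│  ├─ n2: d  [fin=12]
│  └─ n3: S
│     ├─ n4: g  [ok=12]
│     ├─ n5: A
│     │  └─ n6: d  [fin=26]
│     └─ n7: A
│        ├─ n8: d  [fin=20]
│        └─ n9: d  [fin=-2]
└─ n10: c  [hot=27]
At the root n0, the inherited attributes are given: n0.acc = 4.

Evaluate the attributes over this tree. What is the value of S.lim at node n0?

1. n0.acc = 4  [given at root]
2. n1.acc = 1  [S₀.acc - 3]
3. n2.fin = 12  [terminal]
4. n3.acc = -1  [d.fin - 13]
5. n4.ok = 12  [terminal]
6. n6.fin = 26  [terminal]
7. n5.cnt = true  [true]
8. n5.live = false  [false]
9. n8.fin = 20  [terminal]
10. n9.fin = -2  [terminal]
11. n7.cnt = true  [d₁.fin > -3]
12. n7.live = true  [d₁.fin == -2]
13. n3.lab = false  [not A₁.cnt]
14. n3.lim = true  [A₀.live == false]
15. n3.idx = 26  [g.ok + 14]
16. n1.lab = false  [S₁.lab == true]
17. n1.lim = false  [false]
18. n1.idx = 24  [S₀.acc + S₁.idx - 3]
19. n10.hot = 27  [terminal]
20. n0.lab = false  [S₁.lim == true]
21. n0.lim = false  [S₁.lab and S₁.lim]
22. n0.idx = 2  [S₀.acc - 2]

false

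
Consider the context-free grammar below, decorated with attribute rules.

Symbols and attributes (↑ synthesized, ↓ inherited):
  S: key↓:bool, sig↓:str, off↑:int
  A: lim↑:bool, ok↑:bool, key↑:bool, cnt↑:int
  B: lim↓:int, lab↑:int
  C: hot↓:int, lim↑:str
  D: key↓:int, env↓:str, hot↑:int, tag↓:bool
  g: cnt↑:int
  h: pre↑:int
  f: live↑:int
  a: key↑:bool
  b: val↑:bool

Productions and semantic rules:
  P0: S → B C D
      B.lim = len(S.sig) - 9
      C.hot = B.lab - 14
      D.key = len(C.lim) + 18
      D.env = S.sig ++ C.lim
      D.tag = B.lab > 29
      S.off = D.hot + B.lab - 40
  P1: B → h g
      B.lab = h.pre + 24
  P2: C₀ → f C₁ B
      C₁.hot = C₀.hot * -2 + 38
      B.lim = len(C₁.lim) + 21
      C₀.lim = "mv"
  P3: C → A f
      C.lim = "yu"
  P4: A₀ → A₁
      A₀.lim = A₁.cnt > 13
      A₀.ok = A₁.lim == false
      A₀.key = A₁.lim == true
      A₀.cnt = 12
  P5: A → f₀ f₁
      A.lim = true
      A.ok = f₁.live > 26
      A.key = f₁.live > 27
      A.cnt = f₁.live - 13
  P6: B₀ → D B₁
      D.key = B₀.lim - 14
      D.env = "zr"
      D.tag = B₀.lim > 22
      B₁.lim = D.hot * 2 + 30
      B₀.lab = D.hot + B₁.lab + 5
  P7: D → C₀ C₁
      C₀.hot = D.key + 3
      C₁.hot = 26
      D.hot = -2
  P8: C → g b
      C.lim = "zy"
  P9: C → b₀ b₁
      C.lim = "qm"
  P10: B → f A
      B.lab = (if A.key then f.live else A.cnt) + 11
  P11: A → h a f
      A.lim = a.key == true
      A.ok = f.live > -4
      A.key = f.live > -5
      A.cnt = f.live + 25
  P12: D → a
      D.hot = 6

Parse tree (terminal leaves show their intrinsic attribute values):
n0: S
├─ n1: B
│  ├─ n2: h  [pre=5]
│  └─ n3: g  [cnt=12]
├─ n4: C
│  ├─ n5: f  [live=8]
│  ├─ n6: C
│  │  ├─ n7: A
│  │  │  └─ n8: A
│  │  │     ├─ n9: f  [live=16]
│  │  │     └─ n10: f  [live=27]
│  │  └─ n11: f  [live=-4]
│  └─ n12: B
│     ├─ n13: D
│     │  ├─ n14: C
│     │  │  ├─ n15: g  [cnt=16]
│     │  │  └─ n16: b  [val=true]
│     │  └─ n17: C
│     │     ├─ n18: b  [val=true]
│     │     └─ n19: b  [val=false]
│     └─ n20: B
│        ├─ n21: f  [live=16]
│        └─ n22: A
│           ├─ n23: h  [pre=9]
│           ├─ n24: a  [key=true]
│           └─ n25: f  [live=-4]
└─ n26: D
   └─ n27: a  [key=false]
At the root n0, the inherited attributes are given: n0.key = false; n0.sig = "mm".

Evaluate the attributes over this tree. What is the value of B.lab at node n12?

1. n0.key = false  [given at root]
2. n0.sig = "mm"  [given at root]
3. n1.lim = -7  [len(S.sig) - 9]
4. n2.pre = 5  [terminal]
5. n3.cnt = 12  [terminal]
6. n1.lab = 29  [h.pre + 24]
7. n4.hot = 15  [B.lab - 14]
8. n5.live = 8  [terminal]
9. n6.hot = 8  [C₀.hot * -2 + 38]
10. n9.live = 16  [terminal]
11. n10.live = 27  [terminal]
12. n8.lim = true  [true]
13. n8.ok = true  [f₁.live > 26]
14. n8.key = false  [f₁.live > 27]
15. n8.cnt = 14  [f₁.live - 13]
16. n7.lim = true  [A₁.cnt > 13]
17. n7.ok = false  [A₁.lim == false]
18. n7.key = true  [A₁.lim == true]
19. n7.cnt = 12  [12]
20. n11.live = -4  [terminal]
21. n6.lim = "yu"  ["yu"]
22. n12.lim = 23  [len(C₁.lim) + 21]
23. n13.key = 9  [B₀.lim - 14]
24. n13.env = "zr"  ["zr"]
25. n13.tag = true  [B₀.lim > 22]
26. n14.hot = 12  [D.key + 3]
27. n15.cnt = 16  [terminal]
28. n16.val = true  [terminal]
29. n14.lim = "zy"  ["zy"]
30. n17.hot = 26  [26]
31. n18.val = true  [terminal]
32. n19.val = false  [terminal]
33. n17.lim = "qm"  ["qm"]
34. n13.hot = -2  [-2]
35. n20.lim = 26  [D.hot * 2 + 30]
36. n21.live = 16  [terminal]
37. n23.pre = 9  [terminal]
38. n24.key = true  [terminal]
39. n25.live = -4  [terminal]
40. n22.lim = true  [a.key == true]
41. n22.ok = false  [f.live > -4]
42. n22.key = true  [f.live > -5]
43. n22.cnt = 21  [f.live + 25]
44. n20.lab = 27  [(if A.key then f.live else A.cnt) + 11]
45. n12.lab = 30  [D.hot + B₁.lab + 5]
46. n4.lim = "mv"  ["mv"]
47. n26.key = 20  [len(C.lim) + 18]
48. n26.env = "mmmv"  [S.sig ++ C.lim]
49. n26.tag = false  [B.lab > 29]
50. n27.key = false  [terminal]
51. n26.hot = 6  [6]
52. n0.off = -5  [D.hot + B.lab - 40]

30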